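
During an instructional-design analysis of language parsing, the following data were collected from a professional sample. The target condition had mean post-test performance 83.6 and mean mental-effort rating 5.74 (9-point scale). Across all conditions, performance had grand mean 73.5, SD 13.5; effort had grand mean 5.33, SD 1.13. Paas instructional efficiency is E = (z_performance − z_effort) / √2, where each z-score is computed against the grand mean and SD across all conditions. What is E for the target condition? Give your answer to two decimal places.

0.27

z_performance = (83.6 − 73.5) / 13.5 = 10.1000 / 13.5 = 0.7481.
z_effort = (5.74 − 5.33) / 1.13 = 0.4100 / 1.13 = 0.3628.
z_P − z_E = 0.7481 − 0.3628 = 0.3853.
E = 0.3853 / √2 = 0.3853 / 1.41421 = 0.2724 ≈ 0.27.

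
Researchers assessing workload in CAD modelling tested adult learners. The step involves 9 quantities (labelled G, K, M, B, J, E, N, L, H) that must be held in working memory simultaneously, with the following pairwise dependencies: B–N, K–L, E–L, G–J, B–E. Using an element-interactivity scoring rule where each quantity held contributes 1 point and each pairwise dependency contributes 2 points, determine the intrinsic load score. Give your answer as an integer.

Count of quantities held simultaneously: 9.
Count of pairwise dependencies listed: 5.
Element contribution: 9 × 1 = 9.
Interaction contribution: 5 × 2 = 10.
Intrinsic load = 9 + 10 = 19.

19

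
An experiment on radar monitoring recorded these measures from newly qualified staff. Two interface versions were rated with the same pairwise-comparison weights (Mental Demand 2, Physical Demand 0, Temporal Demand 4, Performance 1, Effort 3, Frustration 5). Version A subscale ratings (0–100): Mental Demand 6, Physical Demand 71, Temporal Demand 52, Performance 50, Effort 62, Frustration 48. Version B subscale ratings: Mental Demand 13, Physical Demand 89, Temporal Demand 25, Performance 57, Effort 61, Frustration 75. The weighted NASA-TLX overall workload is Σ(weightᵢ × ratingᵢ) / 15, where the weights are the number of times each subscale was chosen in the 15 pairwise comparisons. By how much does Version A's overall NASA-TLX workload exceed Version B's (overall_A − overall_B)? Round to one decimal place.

-3.0

Version A weighted sum = 2·6 + 0·71 + 4·52 + 1·50 + 3·62 + 5·48 = 12 + 0 + 208 + 50 + 186 + 240 = 696; overall_A = 696/15 = 46.4000.
Version B weighted sum = 2·13 + 0·89 + 4·25 + 1·57 + 3·61 + 5·75 = 26 + 0 + 100 + 57 + 183 + 375 = 741; overall_B = 741/15 = 49.4000.
Difference = 46.4000 − 49.4000 = -3.0000 ≈ -3.0.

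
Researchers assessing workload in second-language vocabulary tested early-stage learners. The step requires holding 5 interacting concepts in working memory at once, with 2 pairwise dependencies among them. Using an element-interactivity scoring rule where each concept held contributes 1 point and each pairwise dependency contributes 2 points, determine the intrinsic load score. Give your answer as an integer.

9

Element contribution: 5 × 1 = 5.
Interaction contribution: 2 × 2 = 4.
Intrinsic load = 5 + 4 = 9.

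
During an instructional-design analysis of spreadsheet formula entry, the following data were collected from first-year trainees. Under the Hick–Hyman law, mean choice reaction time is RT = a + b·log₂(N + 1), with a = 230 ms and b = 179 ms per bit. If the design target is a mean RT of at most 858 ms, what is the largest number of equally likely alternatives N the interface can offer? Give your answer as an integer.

10

Set 230 + 179·log₂(N + 1) ≤ 858.
log₂(N + 1) ≤ (858 − 230) / 179 = 3.5084.
N + 1 ≤ 2^3.5084 = 11.3798.
N ≤ 10.3798, so the largest integer N is 10.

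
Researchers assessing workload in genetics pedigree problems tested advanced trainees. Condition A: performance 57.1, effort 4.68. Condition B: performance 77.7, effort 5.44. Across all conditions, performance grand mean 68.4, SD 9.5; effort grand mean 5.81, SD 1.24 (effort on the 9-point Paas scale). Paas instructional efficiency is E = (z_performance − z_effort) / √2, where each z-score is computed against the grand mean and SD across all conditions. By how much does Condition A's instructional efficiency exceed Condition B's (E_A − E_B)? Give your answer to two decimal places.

Condition A: z_P = (57.1 − 68.4)/9.5 = -1.1895; z_E = (4.68 − 5.81)/1.24 = -0.9113; E_A = (-1.1895 − (-0.9113))/√2 = -0.1967.
Condition B: z_P = (77.7 − 68.4)/9.5 = 0.9789; z_E = (5.44 − 5.81)/1.24 = -0.2984; E_B = (0.9789 − (-0.2984))/√2 = 0.9032.
E_A − E_B = -0.1967 − 0.9032 = -1.0999 ≈ -1.10.

-1.10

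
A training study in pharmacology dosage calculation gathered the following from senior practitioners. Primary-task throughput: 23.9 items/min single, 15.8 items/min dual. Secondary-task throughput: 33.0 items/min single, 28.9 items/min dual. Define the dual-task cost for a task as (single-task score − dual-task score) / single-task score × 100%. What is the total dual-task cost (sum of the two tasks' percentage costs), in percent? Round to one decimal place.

46.3

Primary cost = (23.9 − 15.8) / 23.9 × 100% = 33.8912%.
Secondary cost = (33.0 − 28.9) / 33.0 × 100% = 12.4242%.
Total = 33.8912% + 12.4242% = 46.3154% ≈ 46.3%.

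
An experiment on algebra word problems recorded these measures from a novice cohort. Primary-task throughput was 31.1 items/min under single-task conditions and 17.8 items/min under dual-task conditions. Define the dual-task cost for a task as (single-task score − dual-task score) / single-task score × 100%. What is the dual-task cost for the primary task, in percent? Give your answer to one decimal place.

42.8

Cost = (31.1 − 17.8) / 31.1 × 100%
     = 13.3000 / 31.1 × 100% = 42.7653%.
≈ 42.8%.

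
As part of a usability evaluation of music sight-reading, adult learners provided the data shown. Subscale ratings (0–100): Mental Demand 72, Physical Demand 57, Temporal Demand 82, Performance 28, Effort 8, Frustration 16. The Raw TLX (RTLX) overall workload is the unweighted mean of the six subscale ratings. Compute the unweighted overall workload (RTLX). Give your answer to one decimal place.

Sum of ratings = 72 + 57 + 82 + 28 + 8 + 16 = 263.
RTLX = 263 / 6 = 43.8333 ≈ 43.8.

43.8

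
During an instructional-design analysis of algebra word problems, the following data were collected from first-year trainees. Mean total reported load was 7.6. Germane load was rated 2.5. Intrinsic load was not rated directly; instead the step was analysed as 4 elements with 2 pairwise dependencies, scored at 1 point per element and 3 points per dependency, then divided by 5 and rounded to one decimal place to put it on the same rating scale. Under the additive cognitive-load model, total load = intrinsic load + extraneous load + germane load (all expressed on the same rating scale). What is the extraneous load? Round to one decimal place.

Intrinsic (element-interactivity): (4 × 1 + 2 × 3) / 5 = 10 / 5 = 2.0000 → 2.0.
extraneous load = total − intrinsic − germane
             = 7.6 − 2.0 − 2.5 = 3.1.

3.1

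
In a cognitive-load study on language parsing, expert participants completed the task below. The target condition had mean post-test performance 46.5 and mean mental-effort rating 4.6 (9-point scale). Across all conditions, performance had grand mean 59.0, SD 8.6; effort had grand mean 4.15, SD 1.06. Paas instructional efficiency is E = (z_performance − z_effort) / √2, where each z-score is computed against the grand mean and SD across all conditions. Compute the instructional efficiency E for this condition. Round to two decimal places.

z_performance = (46.5 − 59.0) / 8.6 = -12.5000 / 8.6 = -1.4535.
z_effort = (4.6 − 4.15) / 1.06 = 0.4500 / 1.06 = 0.4245.
z_P − z_E = -1.4535 − 0.4245 = -1.8780.
E = -1.8780 / √2 = -1.8780 / 1.41421 = -1.3279 ≈ -1.33.

-1.33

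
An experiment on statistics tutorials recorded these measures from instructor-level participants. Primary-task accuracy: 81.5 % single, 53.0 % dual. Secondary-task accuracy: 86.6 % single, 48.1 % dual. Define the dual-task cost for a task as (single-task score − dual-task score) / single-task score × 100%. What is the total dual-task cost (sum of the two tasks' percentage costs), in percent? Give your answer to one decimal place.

79.4

Primary cost = (81.5 − 53.0) / 81.5 × 100% = 34.9693%.
Secondary cost = (86.6 − 48.1) / 86.6 × 100% = 44.4573%.
Total = 34.9693% + 44.4573% = 79.4266% ≈ 79.4%.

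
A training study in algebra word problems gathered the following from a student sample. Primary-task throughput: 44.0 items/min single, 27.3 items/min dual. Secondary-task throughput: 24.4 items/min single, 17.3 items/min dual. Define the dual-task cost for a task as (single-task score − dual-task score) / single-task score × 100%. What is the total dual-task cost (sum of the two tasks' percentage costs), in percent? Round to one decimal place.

Primary cost = (44.0 − 27.3) / 44.0 × 100% = 37.9545%.
Secondary cost = (24.4 − 17.3) / 24.4 × 100% = 29.0984%.
Total = 37.9545% + 29.0984% = 67.0529% ≈ 67.1%.

67.1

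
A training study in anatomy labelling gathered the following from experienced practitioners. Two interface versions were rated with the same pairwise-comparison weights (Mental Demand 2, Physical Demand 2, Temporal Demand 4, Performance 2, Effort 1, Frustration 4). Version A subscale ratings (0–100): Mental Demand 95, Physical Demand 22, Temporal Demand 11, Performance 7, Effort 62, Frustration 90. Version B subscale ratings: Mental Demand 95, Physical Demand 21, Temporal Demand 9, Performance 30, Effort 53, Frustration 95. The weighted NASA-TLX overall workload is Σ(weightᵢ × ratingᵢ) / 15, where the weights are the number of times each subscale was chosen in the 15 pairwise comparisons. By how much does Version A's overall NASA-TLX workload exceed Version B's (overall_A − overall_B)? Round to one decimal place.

-3.1

Version A weighted sum = 2·95 + 2·22 + 4·11 + 2·7 + 1·62 + 4·90 = 190 + 44 + 44 + 14 + 62 + 360 = 714; overall_A = 714/15 = 47.6000.
Version B weighted sum = 2·95 + 2·21 + 4·9 + 2·30 + 1·53 + 4·95 = 190 + 42 + 36 + 60 + 53 + 380 = 761; overall_B = 761/15 = 50.7333.
Difference = 47.6000 − 50.7333 = -3.1333 ≈ -3.1.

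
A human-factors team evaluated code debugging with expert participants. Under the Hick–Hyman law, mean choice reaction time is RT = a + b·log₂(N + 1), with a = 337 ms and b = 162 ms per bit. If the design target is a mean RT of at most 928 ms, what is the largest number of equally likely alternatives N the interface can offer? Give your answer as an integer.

Set 337 + 162·log₂(N + 1) ≤ 928.
log₂(N + 1) ≤ (928 − 337) / 162 = 3.6481.
N + 1 ≤ 2^3.6481 = 12.5368.
N ≤ 11.5368, so the largest integer N is 11.

11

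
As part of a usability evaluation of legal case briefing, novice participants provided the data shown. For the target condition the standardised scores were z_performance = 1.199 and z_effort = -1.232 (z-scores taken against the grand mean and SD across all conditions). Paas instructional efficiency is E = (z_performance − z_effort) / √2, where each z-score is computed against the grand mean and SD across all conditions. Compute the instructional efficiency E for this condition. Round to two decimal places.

1.72

z_P − z_E = 1.199 − (-1.232) = 2.4310.
E = 2.4310 / √2 = 2.4310 / 1.41421 = 1.7190 ≈ 1.72.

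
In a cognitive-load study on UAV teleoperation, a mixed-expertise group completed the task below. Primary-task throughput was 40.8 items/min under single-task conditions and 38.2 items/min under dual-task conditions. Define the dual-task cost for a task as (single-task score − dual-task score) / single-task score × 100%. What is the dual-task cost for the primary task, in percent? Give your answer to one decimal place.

6.4

Cost = (40.8 − 38.2) / 40.8 × 100%
     = 2.6000 / 40.8 × 100% = 6.3725%.
≈ 6.4%.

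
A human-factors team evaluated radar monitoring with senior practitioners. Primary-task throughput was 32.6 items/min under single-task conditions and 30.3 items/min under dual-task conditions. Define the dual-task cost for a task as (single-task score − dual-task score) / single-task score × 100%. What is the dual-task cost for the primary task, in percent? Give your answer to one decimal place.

7.1

Cost = (32.6 − 30.3) / 32.6 × 100%
     = 2.3000 / 32.6 × 100% = 7.0552%.
≈ 7.1%.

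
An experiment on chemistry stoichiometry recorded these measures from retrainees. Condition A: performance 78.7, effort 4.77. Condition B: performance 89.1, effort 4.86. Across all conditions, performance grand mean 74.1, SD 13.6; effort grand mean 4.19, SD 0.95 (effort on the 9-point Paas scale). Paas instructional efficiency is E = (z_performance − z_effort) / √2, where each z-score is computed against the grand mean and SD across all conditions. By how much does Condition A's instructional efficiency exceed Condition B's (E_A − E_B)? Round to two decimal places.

-0.47

Condition A: z_P = (78.7 − 74.1)/13.6 = 0.3382; z_E = (4.77 − 4.19)/0.95 = 0.6105; E_A = (0.3382 − 0.6105)/√2 = -0.1925.
Condition B: z_P = (89.1 − 74.1)/13.6 = 1.1029; z_E = (4.86 − 4.19)/0.95 = 0.7053; E_B = (1.1029 − 0.7053)/√2 = 0.2811.
E_A − E_B = -0.1925 − 0.2811 = -0.4736 ≈ -0.47.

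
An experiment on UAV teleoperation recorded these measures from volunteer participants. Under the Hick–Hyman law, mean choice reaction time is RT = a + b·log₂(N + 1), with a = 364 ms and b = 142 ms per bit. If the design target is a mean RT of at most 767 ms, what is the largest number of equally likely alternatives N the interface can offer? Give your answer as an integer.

Set 364 + 142·log₂(N + 1) ≤ 767.
log₂(N + 1) ≤ (767 − 364) / 142 = 2.8380.
N + 1 ≤ 2^2.8380 = 7.1503.
N ≤ 6.1503, so the largest integer N is 6.

6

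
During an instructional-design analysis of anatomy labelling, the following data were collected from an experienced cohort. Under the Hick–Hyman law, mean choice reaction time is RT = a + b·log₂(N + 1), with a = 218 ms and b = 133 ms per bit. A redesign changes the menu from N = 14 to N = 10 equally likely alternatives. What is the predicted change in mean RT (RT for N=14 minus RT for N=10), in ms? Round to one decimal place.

RT(14) = 218 + 133·log₂(15) = 218 + 133·3.9069 = 737.6177 ms.
RT(10) = 218 + 133·log₂(11) = 218 + 133·3.4594 = 678.1002 ms.
Difference = 737.6177 − 678.1002 = 59.5175 ≈ 59.5 ms.

59.5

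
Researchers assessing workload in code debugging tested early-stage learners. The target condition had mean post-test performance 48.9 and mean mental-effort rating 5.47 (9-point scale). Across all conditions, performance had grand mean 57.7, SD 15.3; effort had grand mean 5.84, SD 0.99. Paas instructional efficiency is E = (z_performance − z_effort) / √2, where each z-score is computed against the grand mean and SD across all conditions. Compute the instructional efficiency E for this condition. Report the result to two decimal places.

z_performance = (48.9 − 57.7) / 15.3 = -8.8000 / 15.3 = -0.5752.
z_effort = (5.47 − 5.84) / 0.99 = -0.3700 / 0.99 = -0.3737.
z_P − z_E = -0.5752 − (-0.3737) = -0.2015.
E = -0.2015 / √2 = -0.2015 / 1.41421 = -0.1425 ≈ -0.14.

-0.14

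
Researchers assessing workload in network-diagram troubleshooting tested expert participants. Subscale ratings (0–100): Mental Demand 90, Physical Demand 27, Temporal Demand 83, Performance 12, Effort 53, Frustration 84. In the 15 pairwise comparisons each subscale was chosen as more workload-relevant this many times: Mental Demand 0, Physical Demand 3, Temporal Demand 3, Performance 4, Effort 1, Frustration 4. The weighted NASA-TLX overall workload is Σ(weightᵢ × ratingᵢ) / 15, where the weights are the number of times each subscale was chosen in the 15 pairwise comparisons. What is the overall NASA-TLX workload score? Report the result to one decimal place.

51.1

The tallies are the weights (they sum to 15).
Weighted sum = 0·90 + 3·27 + 3·83 + 4·12 + 1·53 + 4·84
            = 0 + 81 + 249 + 48 + 53 + 336 = 767.
Overall workload = 767 / 15 = 51.1333 ≈ 51.1.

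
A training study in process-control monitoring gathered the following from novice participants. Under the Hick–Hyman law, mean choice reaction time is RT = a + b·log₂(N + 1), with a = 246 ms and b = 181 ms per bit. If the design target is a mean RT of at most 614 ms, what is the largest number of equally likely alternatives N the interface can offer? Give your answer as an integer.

Set 246 + 181·log₂(N + 1) ≤ 614.
log₂(N + 1) ≤ (614 − 246) / 181 = 2.0331.
N + 1 ≤ 2^2.0331 = 4.0928.
N ≤ 3.0928, so the largest integer N is 3.

3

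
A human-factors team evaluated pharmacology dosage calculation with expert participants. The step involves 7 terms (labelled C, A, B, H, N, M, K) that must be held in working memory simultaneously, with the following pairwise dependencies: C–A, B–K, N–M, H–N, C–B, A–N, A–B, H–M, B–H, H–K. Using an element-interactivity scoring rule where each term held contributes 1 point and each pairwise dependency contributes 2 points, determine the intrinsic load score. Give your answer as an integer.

27

Count of terms held simultaneously: 7.
Count of pairwise dependencies listed: 10.
Element contribution: 7 × 1 = 7.
Interaction contribution: 10 × 2 = 20.
Intrinsic load = 7 + 20 = 27.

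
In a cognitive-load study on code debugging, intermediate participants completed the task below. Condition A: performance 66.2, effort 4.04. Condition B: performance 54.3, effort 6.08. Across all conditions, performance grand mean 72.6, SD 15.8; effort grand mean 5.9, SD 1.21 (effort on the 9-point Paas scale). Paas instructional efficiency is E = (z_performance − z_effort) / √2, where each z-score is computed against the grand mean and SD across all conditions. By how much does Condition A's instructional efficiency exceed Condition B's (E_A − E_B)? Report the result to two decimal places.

1.72

Condition A: z_P = (66.2 − 72.6)/15.8 = -0.4051; z_E = (4.04 − 5.9)/1.21 = -1.5372; E_A = (-0.4051 − (-1.5372))/√2 = 0.8005.
Condition B: z_P = (54.3 − 72.6)/15.8 = -1.1582; z_E = (6.08 − 5.9)/1.21 = 0.1488; E_B = (-1.1582 − 0.1488)/√2 = -0.9242.
E_A − E_B = 0.8005 − (-0.9242) = 1.7247 ≈ 1.72.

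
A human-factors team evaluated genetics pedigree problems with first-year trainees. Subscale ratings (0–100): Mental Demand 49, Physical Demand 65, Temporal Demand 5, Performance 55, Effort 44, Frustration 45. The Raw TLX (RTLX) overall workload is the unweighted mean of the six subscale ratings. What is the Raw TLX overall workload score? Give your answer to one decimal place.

Sum of ratings = 49 + 65 + 5 + 55 + 44 + 45 = 263.
RTLX = 263 / 6 = 43.8333 ≈ 43.8.

43.8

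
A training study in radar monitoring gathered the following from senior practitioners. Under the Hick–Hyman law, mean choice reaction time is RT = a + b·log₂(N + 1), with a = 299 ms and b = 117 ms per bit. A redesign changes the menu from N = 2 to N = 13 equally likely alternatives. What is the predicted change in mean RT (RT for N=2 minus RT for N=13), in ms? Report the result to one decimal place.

-260.0

RT(2) = 299 + 117·log₂(3) = 299 + 117·1.5850 = 484.4450 ms.
RT(13) = 299 + 117·log₂(14) = 299 + 117·3.8074 = 744.4658 ms.
Difference = 484.4450 − 744.4658 = -260.0208 ≈ -260.0 ms.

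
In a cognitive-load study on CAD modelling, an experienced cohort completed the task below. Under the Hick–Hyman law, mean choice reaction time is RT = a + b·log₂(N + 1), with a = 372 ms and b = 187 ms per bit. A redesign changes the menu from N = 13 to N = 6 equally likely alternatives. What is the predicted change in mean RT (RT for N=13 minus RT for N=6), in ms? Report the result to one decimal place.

187.0

RT(13) = 372 + 187·log₂(14) = 372 + 187·3.8074 = 1083.9838 ms.
RT(6) = 372 + 187·log₂(7) = 372 + 187·2.8074 = 896.9838 ms.
Difference = 1083.9838 − 896.9838 = 187.0000 ≈ 187.0 ms.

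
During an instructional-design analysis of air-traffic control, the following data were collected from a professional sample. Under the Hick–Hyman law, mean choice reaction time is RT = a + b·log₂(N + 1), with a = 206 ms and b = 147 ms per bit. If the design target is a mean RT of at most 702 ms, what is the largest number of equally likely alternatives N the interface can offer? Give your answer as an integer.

9

Set 206 + 147·log₂(N + 1) ≤ 702.
log₂(N + 1) ≤ (702 − 206) / 147 = 3.3741.
N + 1 ≤ 2^3.3741 = 10.3682.
N ≤ 9.3682, so the largest integer N is 9.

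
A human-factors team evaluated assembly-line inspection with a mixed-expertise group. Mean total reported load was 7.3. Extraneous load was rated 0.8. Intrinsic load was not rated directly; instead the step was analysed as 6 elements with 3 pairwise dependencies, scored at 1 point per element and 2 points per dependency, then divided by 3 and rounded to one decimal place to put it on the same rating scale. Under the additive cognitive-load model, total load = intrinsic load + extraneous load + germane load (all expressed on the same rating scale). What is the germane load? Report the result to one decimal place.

2.5

Intrinsic (element-interactivity): (6 × 1 + 3 × 2) / 3 = 12 / 3 = 4.0000 → 4.0.
germane load = total − intrinsic − extraneous
             = 7.3 − 4.0 − 0.8 = 2.5.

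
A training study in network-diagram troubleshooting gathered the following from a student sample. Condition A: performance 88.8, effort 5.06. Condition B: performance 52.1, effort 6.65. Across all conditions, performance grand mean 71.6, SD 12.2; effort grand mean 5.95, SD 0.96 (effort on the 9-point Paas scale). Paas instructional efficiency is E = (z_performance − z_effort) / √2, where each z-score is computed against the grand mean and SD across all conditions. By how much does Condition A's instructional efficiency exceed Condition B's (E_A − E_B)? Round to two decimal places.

Condition A: z_P = (88.8 − 71.6)/12.2 = 1.4098; z_E = (5.06 − 5.95)/0.96 = -0.9271; E_A = (1.4098 − (-0.9271))/√2 = 1.6524.
Condition B: z_P = (52.1 − 71.6)/12.2 = -1.5984; z_E = (6.65 − 5.95)/0.96 = 0.7292; E_B = (-1.5984 − 0.7292)/√2 = -1.6459.
E_A − E_B = 1.6524 − (-1.6459) = 3.2983 ≈ 3.30.

3.30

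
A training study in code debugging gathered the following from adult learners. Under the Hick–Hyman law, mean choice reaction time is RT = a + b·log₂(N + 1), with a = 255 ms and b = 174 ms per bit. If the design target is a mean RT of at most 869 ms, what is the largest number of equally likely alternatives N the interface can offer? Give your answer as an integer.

10

Set 255 + 174·log₂(N + 1) ≤ 869.
log₂(N + 1) ≤ (869 − 255) / 174 = 3.5287.
N + 1 ≤ 2^3.5287 = 11.5410.
N ≤ 10.5410, so the largest integer N is 10.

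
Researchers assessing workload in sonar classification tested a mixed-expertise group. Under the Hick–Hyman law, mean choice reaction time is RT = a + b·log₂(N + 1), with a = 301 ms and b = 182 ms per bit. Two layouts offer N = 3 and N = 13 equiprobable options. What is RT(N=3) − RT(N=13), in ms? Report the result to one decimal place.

RT(3) = 301 + 182·log₂(4) = 301 + 182·2.0000 = 665.0000 ms.
RT(13) = 301 + 182·log₂(14) = 301 + 182·3.8074 = 993.9468 ms.
Difference = 665.0000 − 993.9468 = -328.9468 ≈ -328.9 ms.

-328.9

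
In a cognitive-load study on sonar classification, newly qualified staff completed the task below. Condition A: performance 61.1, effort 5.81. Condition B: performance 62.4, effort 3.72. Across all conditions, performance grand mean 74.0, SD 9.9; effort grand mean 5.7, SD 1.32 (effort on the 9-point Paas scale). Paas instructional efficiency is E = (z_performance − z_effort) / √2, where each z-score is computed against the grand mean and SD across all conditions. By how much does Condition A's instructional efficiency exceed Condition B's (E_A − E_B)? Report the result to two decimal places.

Condition A: z_P = (61.1 − 74.0)/9.9 = -1.3030; z_E = (5.81 − 5.7)/1.32 = 0.0833; E_A = (-1.3030 − 0.0833)/√2 = -0.9803.
Condition B: z_P = (62.4 − 74.0)/9.9 = -1.1717; z_E = (3.72 − 5.7)/1.32 = -1.5000; E_B = (-1.1717 − (-1.5000))/√2 = 0.2321.
E_A − E_B = -0.9803 − 0.2321 = -1.2124 ≈ -1.21.

-1.21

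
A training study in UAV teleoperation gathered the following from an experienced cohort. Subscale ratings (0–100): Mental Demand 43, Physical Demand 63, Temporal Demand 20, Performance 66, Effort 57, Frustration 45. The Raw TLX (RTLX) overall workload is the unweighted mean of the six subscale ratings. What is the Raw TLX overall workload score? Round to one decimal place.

49.0

Sum of ratings = 43 + 63 + 20 + 66 + 57 + 45 = 294.
RTLX = 294 / 6 = 49.0000 ≈ 49.0.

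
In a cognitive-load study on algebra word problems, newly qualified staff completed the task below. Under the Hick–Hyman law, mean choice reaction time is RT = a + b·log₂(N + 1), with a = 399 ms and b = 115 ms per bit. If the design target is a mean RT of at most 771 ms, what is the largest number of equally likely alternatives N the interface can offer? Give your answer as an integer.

Set 399 + 115·log₂(N + 1) ≤ 771.
log₂(N + 1) ≤ (771 − 399) / 115 = 3.2348.
N + 1 ≤ 2^3.2348 = 9.4139.
N ≤ 8.4139, so the largest integer N is 8.

8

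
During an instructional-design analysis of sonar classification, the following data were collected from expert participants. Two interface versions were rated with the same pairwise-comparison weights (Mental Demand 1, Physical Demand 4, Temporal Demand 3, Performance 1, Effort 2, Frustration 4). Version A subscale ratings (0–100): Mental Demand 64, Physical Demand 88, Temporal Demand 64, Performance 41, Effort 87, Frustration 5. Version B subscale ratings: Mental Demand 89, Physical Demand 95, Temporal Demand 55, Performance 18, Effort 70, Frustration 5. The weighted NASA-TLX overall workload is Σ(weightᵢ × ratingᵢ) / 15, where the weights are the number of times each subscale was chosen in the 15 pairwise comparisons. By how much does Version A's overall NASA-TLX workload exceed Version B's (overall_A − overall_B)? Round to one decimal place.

Version A weighted sum = 1·64 + 4·88 + 3·64 + 1·41 + 2·87 + 4·5 = 64 + 352 + 192 + 41 + 174 + 20 = 843; overall_A = 843/15 = 56.2000.
Version B weighted sum = 1·89 + 4·95 + 3·55 + 1·18 + 2·70 + 4·5 = 89 + 380 + 165 + 18 + 140 + 20 = 812; overall_B = 812/15 = 54.1333.
Difference = 56.2000 − 54.1333 = 2.0667 ≈ 2.1.

2.1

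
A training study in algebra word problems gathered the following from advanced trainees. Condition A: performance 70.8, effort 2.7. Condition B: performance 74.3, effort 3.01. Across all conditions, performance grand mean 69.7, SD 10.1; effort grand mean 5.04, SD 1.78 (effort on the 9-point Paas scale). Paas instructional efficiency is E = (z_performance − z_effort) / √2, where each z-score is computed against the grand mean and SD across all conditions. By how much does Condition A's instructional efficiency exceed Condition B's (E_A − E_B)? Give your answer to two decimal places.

Condition A: z_P = (70.8 − 69.7)/10.1 = 0.1089; z_E = (2.7 − 5.04)/1.78 = -1.3146; E_A = (0.1089 − (-1.3146))/√2 = 1.0066.
Condition B: z_P = (74.3 − 69.7)/10.1 = 0.4554; z_E = (3.01 − 5.04)/1.78 = -1.1404; E_B = (0.4554 − (-1.1404))/√2 = 1.1284.
E_A − E_B = 1.0066 − 1.1284 = -0.1218 ≈ -0.12.

-0.12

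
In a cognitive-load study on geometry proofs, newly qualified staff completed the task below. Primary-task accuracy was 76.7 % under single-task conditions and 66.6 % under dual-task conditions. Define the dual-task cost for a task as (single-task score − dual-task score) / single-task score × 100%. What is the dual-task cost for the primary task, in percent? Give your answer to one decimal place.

13.2

Cost = (76.7 − 66.6) / 76.7 × 100%
     = 10.1000 / 76.7 × 100% = 13.1682%.
≈ 13.2%.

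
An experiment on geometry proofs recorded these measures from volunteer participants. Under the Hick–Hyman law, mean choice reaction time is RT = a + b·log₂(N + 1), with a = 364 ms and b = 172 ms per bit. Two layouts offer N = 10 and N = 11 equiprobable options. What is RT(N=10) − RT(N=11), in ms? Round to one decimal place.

RT(10) = 364 + 172·log₂(11) = 364 + 172·3.4594 = 959.0168 ms.
RT(11) = 364 + 172·log₂(12) = 364 + 172·3.5850 = 980.6200 ms.
Difference = 959.0168 − 980.6200 = -21.6032 ≈ -21.6 ms.

-21.6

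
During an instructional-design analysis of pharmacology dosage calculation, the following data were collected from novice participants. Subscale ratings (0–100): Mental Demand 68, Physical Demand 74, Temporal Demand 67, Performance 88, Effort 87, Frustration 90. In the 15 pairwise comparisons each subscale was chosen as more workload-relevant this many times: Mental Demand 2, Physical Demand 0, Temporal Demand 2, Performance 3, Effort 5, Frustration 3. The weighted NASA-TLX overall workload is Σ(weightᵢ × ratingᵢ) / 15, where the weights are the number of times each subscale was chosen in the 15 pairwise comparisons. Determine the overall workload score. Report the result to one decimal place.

The tallies are the weights (they sum to 15).
Weighted sum = 2·68 + 0·74 + 2·67 + 3·88 + 5·87 + 3·90
            = 136 + 0 + 134 + 264 + 435 + 270 = 1239.
Overall workload = 1239 / 15 = 82.6000 ≈ 82.6.

82.6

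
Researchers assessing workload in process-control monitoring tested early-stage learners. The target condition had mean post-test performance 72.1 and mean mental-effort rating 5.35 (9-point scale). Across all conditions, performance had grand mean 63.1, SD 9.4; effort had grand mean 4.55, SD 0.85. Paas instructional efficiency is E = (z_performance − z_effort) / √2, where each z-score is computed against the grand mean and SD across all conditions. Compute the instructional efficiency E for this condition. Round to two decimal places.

z_performance = (72.1 − 63.1) / 9.4 = 9.0000 / 9.4 = 0.9574.
z_effort = (5.35 − 4.55) / 0.85 = 0.8000 / 0.85 = 0.9412.
z_P − z_E = 0.9574 − 0.9412 = 0.0162.
E = 0.0162 / √2 = 0.0162 / 1.41421 = 0.0115 ≈ 0.01.

0.01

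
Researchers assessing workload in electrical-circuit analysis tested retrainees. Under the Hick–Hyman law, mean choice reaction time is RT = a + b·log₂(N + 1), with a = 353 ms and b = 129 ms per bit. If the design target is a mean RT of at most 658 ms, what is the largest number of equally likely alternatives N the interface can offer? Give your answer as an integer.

Set 353 + 129·log₂(N + 1) ≤ 658.
log₂(N + 1) ≤ (658 − 353) / 129 = 2.3643.
N + 1 ≤ 2^2.3643 = 5.1490.
N ≤ 4.1490, so the largest integer N is 4.

4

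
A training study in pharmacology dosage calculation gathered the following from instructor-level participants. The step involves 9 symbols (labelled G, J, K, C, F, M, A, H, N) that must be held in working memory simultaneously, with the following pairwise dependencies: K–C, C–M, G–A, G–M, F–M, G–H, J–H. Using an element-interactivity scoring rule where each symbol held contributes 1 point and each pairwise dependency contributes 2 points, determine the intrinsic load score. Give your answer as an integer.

Count of symbols held simultaneously: 9.
Count of pairwise dependencies listed: 7.
Element contribution: 9 × 1 = 9.
Interaction contribution: 7 × 2 = 14.
Intrinsic load = 9 + 14 = 23.

23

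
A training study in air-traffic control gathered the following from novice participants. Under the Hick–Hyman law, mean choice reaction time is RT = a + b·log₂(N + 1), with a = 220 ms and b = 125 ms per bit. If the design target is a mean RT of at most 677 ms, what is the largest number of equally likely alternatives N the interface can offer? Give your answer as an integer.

11

Set 220 + 125·log₂(N + 1) ≤ 677.
log₂(N + 1) ≤ (677 − 220) / 125 = 3.6560.
N + 1 ≤ 2^3.6560 = 12.6057.
N ≤ 11.6057, so the largest integer N is 11.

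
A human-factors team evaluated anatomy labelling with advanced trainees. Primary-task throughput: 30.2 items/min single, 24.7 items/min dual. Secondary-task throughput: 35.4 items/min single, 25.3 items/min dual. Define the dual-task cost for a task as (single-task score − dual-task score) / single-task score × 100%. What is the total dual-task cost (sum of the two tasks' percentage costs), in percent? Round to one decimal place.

46.7

Primary cost = (30.2 − 24.7) / 30.2 × 100% = 18.2119%.
Secondary cost = (35.4 − 25.3) / 35.4 × 100% = 28.5311%.
Total = 18.2119% + 28.5311% = 46.7430% ≈ 46.7%.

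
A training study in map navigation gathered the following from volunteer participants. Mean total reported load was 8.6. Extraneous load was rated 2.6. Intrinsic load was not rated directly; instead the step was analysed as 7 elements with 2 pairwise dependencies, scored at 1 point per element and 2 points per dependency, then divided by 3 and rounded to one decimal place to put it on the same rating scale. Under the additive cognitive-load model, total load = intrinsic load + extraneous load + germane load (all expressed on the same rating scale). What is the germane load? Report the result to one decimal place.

2.3

Intrinsic (element-interactivity): (7 × 1 + 2 × 2) / 3 = 11 / 3 = 3.6667 → 3.7.
germane load = total − intrinsic − extraneous
             = 8.6 − 3.7 − 2.6 = 2.3.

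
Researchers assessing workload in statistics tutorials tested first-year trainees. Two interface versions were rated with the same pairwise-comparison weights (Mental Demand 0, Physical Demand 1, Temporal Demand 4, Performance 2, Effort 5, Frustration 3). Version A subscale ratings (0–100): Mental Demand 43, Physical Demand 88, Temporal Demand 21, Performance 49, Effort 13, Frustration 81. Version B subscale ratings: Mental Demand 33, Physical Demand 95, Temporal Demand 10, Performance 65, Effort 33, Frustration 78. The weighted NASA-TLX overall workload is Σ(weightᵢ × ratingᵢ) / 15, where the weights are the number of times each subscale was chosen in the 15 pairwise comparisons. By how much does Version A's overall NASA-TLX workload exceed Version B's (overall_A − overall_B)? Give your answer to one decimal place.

Version A weighted sum = 0·43 + 1·88 + 4·21 + 2·49 + 5·13 + 3·81 = 0 + 88 + 84 + 98 + 65 + 243 = 578; overall_A = 578/15 = 38.5333.
Version B weighted sum = 0·33 + 1·95 + 4·10 + 2·65 + 5·33 + 3·78 = 0 + 95 + 40 + 130 + 165 + 234 = 664; overall_B = 664/15 = 44.2667.
Difference = 38.5333 − 44.2667 = -5.7334 ≈ -5.7.

-5.7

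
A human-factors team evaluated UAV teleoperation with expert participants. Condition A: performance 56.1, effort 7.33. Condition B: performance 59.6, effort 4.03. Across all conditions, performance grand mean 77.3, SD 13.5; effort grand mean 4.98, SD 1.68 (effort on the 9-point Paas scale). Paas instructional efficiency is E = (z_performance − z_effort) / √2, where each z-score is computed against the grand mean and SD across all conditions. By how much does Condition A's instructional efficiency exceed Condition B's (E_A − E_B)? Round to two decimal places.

Condition A: z_P = (56.1 − 77.3)/13.5 = -1.5704; z_E = (7.33 − 4.98)/1.68 = 1.3988; E_A = (-1.5704 − 1.3988)/√2 = -2.0995.
Condition B: z_P = (59.6 − 77.3)/13.5 = -1.3111; z_E = (4.03 − 4.98)/1.68 = -0.5655; E_B = (-1.3111 − (-0.5655))/√2 = -0.5272.
E_A − E_B = -2.0995 − (-0.5272) = -1.5723 ≈ -1.57.

-1.57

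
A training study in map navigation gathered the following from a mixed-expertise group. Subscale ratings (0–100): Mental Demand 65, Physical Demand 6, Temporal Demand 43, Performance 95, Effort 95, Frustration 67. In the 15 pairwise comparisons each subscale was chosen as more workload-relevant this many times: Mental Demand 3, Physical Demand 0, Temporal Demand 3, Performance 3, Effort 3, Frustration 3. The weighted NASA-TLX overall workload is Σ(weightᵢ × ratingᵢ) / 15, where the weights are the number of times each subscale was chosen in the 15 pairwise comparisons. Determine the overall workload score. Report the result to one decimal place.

The tallies are the weights (they sum to 15).
Weighted sum = 3·65 + 0·6 + 3·43 + 3·95 + 3·95 + 3·67
            = 195 + 0 + 129 + 285 + 285 + 201 = 1095.
Overall workload = 1095 / 15 = 73.0000 ≈ 73.0.

73.0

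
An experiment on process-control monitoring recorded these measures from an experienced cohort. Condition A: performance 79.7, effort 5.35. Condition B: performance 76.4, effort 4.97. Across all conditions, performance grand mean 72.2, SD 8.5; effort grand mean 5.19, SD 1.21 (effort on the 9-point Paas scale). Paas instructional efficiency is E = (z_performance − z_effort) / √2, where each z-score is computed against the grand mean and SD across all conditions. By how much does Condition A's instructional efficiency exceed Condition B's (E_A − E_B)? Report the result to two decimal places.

Condition A: z_P = (79.7 − 72.2)/8.5 = 0.8824; z_E = (5.35 − 5.19)/1.21 = 0.1322; E_A = (0.8824 − 0.1322)/√2 = 0.5305.
Condition B: z_P = (76.4 − 72.2)/8.5 = 0.4941; z_E = (4.97 − 5.19)/1.21 = -0.1818; E_B = (0.4941 − (-0.1818))/√2 = 0.4779.
E_A − E_B = 0.5305 − 0.4779 = 0.0526 ≈ 0.05.

0.05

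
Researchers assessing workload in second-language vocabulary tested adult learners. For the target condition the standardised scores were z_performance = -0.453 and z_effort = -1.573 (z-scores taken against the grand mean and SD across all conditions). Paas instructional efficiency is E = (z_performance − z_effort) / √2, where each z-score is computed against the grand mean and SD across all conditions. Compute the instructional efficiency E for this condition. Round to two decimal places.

0.79

z_P − z_E = -0.453 − (-1.573) = 1.1200.
E = 1.1200 / √2 = 1.1200 / 1.41421 = 0.7920 ≈ 0.79.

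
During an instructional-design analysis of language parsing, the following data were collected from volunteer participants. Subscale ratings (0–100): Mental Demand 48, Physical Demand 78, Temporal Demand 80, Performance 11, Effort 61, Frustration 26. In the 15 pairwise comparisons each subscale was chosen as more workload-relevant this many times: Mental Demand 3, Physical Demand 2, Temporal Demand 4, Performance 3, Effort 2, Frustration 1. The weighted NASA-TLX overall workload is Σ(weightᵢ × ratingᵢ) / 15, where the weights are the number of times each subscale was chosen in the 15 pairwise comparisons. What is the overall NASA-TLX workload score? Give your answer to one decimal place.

53.4

The tallies are the weights (they sum to 15).
Weighted sum = 3·48 + 2·78 + 4·80 + 3·11 + 2·61 + 1·26
            = 144 + 156 + 320 + 33 + 122 + 26 = 801.
Overall workload = 801 / 15 = 53.4000 ≈ 53.4.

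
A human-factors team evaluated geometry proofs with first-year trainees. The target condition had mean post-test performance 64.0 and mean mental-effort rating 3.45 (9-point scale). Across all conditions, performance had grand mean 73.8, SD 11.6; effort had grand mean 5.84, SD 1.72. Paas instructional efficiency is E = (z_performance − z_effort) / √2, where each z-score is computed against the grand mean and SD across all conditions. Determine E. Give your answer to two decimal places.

0.39

z_performance = (64.0 − 73.8) / 11.6 = -9.8000 / 11.6 = -0.8448.
z_effort = (3.45 − 5.84) / 1.72 = -2.3900 / 1.72 = -1.3895.
z_P − z_E = -0.8448 − (-1.3895) = 0.5447.
E = 0.5447 / √2 = 0.5447 / 1.41421 = 0.3852 ≈ 0.39.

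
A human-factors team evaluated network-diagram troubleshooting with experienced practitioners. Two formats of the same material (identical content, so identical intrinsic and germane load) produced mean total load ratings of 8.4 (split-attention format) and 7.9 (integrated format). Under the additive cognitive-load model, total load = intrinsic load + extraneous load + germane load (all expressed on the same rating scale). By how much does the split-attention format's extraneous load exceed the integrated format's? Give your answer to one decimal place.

0.5

Intrinsic and germane load are equal across formats, so the difference in total load equals the difference in extraneous load.
Extraneous-load difference = 8.4 − 7.9 = 0.5.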